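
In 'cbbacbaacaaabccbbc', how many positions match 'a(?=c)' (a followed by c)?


Lookahead 'a(?=c)' matches 'a' only when followed by 'c'.
String: 'cbbacbaacaaabccbbc'
Checking each position where char is 'a':
  pos 3: 'a' -> MATCH (next='c')
  pos 6: 'a' -> no (next='a')
  pos 7: 'a' -> MATCH (next='c')
  pos 9: 'a' -> no (next='a')
  pos 10: 'a' -> no (next='a')
  pos 11: 'a' -> no (next='b')
Matching positions: [3, 7]
Count: 2

2


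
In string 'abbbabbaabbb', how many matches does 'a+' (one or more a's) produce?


Pattern 'a+' matches one or more consecutive a's.
String: 'abbbabbaabbb'
Scanning for runs of a:
  Match 1: 'a' (length 1)
  Match 2: 'a' (length 1)
  Match 3: 'aa' (length 2)
Total matches: 3

3


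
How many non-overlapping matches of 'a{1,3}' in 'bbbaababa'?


Pattern 'a{1,3}' matches between 1 and 3 consecutive a's (greedy).
String: 'bbbaababa'
Finding runs of a's and applying greedy matching:
  Run at pos 3: 'aa' (length 2)
  Run at pos 6: 'a' (length 1)
  Run at pos 8: 'a' (length 1)
Matches: ['aa', 'a', 'a']
Count: 3

3


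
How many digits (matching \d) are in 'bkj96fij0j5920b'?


\d matches any digit 0-9.
Scanning 'bkj96fij0j5920b':
  pos 3: '9' -> DIGIT
  pos 4: '6' -> DIGIT
  pos 8: '0' -> DIGIT
  pos 10: '5' -> DIGIT
  pos 11: '9' -> DIGIT
  pos 12: '2' -> DIGIT
  pos 13: '0' -> DIGIT
Digits found: ['9', '6', '0', '5', '9', '2', '0']
Total: 7

7


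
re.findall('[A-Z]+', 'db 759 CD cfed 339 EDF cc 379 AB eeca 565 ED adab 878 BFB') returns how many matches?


Pattern '[A-Z]+' finds one or more uppercase letters.
Text: 'db 759 CD cfed 339 EDF cc 379 AB eeca 565 ED adab 878 BFB'
Scanning for matches:
  Match 1: 'CD'
  Match 2: 'EDF'
  Match 3: 'AB'
  Match 4: 'ED'
  Match 5: 'BFB'
Total matches: 5

5


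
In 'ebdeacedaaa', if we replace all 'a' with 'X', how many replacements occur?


re.sub('a', 'X', text) replaces every occurrence of 'a' with 'X'.
Text: 'ebdeacedaaa'
Scanning for 'a':
  pos 4: 'a' -> replacement #1
  pos 8: 'a' -> replacement #2
  pos 9: 'a' -> replacement #3
  pos 10: 'a' -> replacement #4
Total replacements: 4

4


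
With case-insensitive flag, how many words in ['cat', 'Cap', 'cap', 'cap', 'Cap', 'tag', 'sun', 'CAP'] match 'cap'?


Case-insensitive matching: compare each word's lowercase form to 'cap'.
  'cat' -> lower='cat' -> no
  'Cap' -> lower='cap' -> MATCH
  'cap' -> lower='cap' -> MATCH
  'cap' -> lower='cap' -> MATCH
  'Cap' -> lower='cap' -> MATCH
  'tag' -> lower='tag' -> no
  'sun' -> lower='sun' -> no
  'CAP' -> lower='cap' -> MATCH
Matches: ['Cap', 'cap', 'cap', 'Cap', 'CAP']
Count: 5

5


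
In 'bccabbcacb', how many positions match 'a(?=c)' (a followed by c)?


Lookahead 'a(?=c)' matches 'a' only when followed by 'c'.
String: 'bccabbcacb'
Checking each position where char is 'a':
  pos 3: 'a' -> no (next='b')
  pos 7: 'a' -> MATCH (next='c')
Matching positions: [7]
Count: 1

1


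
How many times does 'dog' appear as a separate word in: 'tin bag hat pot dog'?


Scanning each word for exact match 'dog':
  Word 1: 'tin' -> no
  Word 2: 'bag' -> no
  Word 3: 'hat' -> no
  Word 4: 'pot' -> no
  Word 5: 'dog' -> MATCH
Total matches: 1

1


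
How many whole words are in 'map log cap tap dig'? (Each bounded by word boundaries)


Word boundaries (\b) mark the start/end of each word.
Text: 'map log cap tap dig'
Splitting by whitespace:
  Word 1: 'map'
  Word 2: 'log'
  Word 3: 'cap'
  Word 4: 'tap'
  Word 5: 'dig'
Total whole words: 5

5


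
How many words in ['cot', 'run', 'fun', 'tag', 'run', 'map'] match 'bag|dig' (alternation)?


Alternation 'bag|dig' matches either 'bag' or 'dig'.
Checking each word:
  'cot' -> no
  'run' -> no
  'fun' -> no
  'tag' -> no
  'run' -> no
  'map' -> no
Matches: []
Count: 0

0


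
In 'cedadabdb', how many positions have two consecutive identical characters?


Looking for consecutive identical characters in 'cedadabdb':
  pos 0-1: 'c' vs 'e' -> different
  pos 1-2: 'e' vs 'd' -> different
  pos 2-3: 'd' vs 'a' -> different
  pos 3-4: 'a' vs 'd' -> different
  pos 4-5: 'd' vs 'a' -> different
  pos 5-6: 'a' vs 'b' -> different
  pos 6-7: 'b' vs 'd' -> different
  pos 7-8: 'd' vs 'b' -> different
Consecutive identical pairs: []
Count: 0

0


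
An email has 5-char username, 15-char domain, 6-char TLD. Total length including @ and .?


An email address has format: username@domain.tld
Username length: 5
'@' character: 1
Domain length: 15
'.' character: 1
TLD length: 6
Total = 5 + 1 + 15 + 1 + 6 = 28

28


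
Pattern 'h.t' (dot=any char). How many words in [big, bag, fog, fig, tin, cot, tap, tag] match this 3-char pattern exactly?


Pattern 'h.t' means: starts with 'h', any single char, ends with 't'.
Checking each word (must be exactly 3 chars):
  'big' (len=3): no
  'bag' (len=3): no
  'fog' (len=3): no
  'fig' (len=3): no
  'tin' (len=3): no
  'cot' (len=3): no
  'tap' (len=3): no
  'tag' (len=3): no
Matching words: []
Total: 0

0


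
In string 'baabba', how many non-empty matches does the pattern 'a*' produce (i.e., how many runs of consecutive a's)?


Pattern 'a*' matches zero or more a's. We want non-empty runs of consecutive a's.
String: 'baabba'
Walking through the string to find runs of a's:
  Run 1: positions 1-2 -> 'aa'
  Run 2: positions 5-5 -> 'a'
Non-empty runs found: ['aa', 'a']
Count: 2

2


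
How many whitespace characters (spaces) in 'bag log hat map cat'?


\s matches whitespace characters (spaces, tabs, etc.).
Text: 'bag log hat map cat'
This text has 5 words separated by spaces.
Number of spaces = number of words - 1 = 5 - 1 = 4

4


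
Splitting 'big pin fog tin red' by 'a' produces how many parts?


Splitting by 'a' breaks the string at each occurrence of the separator.
Text: 'big pin fog tin red'
Parts after split:
  Part 1: 'big pin fog tin red'
Total parts: 1

1


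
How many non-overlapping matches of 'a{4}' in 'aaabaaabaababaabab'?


Pattern 'a{4}' matches exactly 4 consecutive a's (greedy, non-overlapping).
String: 'aaabaaabaababaabab'
Scanning for runs of a's:
  Run at pos 0: 'aaa' (length 3) -> 0 match(es)
  Run at pos 4: 'aaa' (length 3) -> 0 match(es)
  Run at pos 8: 'aa' (length 2) -> 0 match(es)
  Run at pos 11: 'a' (length 1) -> 0 match(es)
  Run at pos 13: 'aa' (length 2) -> 0 match(es)
  Run at pos 16: 'a' (length 1) -> 0 match(es)
Matches found: []
Total: 0

0


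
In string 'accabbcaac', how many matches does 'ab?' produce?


Pattern 'ab?' matches 'a' optionally followed by 'b'.
String: 'accabbcaac'
Scanning left to right for 'a' then checking next char:
  Match 1: 'a' (a not followed by b)
  Match 2: 'ab' (a followed by b)
  Match 3: 'a' (a not followed by b)
  Match 4: 'a' (a not followed by b)
Total matches: 4

4


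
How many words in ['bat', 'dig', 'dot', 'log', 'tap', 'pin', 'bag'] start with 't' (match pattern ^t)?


Pattern ^t anchors to start of word. Check which words begin with 't':
  'bat' -> no
  'dig' -> no
  'dot' -> no
  'log' -> no
  'tap' -> MATCH (starts with 't')
  'pin' -> no
  'bag' -> no
Matching words: ['tap']
Count: 1

1


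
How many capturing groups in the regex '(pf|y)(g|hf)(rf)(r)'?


To count capturing groups, count each '(' that starts a group.
Pattern: '(pf|y)(g|hf)(rf)(r)'
Walking through the pattern:
  Position 0: '(' -> group #1
  Position 6: '(' -> group #2
  Position 12: '(' -> group #3
  Position 16: '(' -> group #4
Total capturing groups: 4

4


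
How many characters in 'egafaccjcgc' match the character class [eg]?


Character class [eg] matches any of: {e, g}
Scanning string 'egafaccjcgc' character by character:
  pos 0: 'e' -> MATCH
  pos 1: 'g' -> MATCH
  pos 2: 'a' -> no
  pos 3: 'f' -> no
  pos 4: 'a' -> no
  pos 5: 'c' -> no
  pos 6: 'c' -> no
  pos 7: 'j' -> no
  pos 8: 'c' -> no
  pos 9: 'g' -> MATCH
  pos 10: 'c' -> no
Total matches: 3

3


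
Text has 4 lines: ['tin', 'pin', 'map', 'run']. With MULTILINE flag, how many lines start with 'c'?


With MULTILINE flag, ^ matches the start of each line.
Lines: ['tin', 'pin', 'map', 'run']
Checking which lines start with 'c':
  Line 1: 'tin' -> no
  Line 2: 'pin' -> no
  Line 3: 'map' -> no
  Line 4: 'run' -> no
Matching lines: []
Count: 0

0


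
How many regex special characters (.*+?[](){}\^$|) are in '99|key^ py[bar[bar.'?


Regex special characters are: . * + ? [ ] ( ) { } \ ^ $ |
Scanning '99|key^ py[bar[bar.':
  pos 2: '|' -> SPECIAL
  pos 6: '^' -> SPECIAL
  pos 10: '[' -> SPECIAL
  pos 14: '[' -> SPECIAL
  pos 18: '.' -> SPECIAL
Special chars found: ['|', '^', '[', '[', '.']
Total: 5

5


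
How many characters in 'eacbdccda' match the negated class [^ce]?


Negated class [^ce] matches any char NOT in {c, e}
Scanning 'eacbdccda':
  pos 0: 'e' -> no (excluded)
  pos 1: 'a' -> MATCH
  pos 2: 'c' -> no (excluded)
  pos 3: 'b' -> MATCH
  pos 4: 'd' -> MATCH
  pos 5: 'c' -> no (excluded)
  pos 6: 'c' -> no (excluded)
  pos 7: 'd' -> MATCH
  pos 8: 'a' -> MATCH
Total matches: 5

5


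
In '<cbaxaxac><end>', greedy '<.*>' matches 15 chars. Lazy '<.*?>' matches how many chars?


Greedy '<.*>' tries to match as MUCH as possible.
Lazy '<.*?>' tries to match as LITTLE as possible.

String: '<cbaxaxac><end>'
Greedy '<.*>' starts at first '<' and extends to the LAST '>': '<cbaxaxac><end>' (15 chars)
Lazy '<.*?>' starts at first '<' and stops at the FIRST '>': '<cbaxaxac>' (10 chars)

10


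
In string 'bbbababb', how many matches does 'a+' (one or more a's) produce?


Pattern 'a+' matches one or more consecutive a's.
String: 'bbbababb'
Scanning for runs of a:
  Match 1: 'a' (length 1)
  Match 2: 'a' (length 1)
Total matches: 2

2


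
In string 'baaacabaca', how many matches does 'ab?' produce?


Pattern 'ab?' matches 'a' optionally followed by 'b'.
String: 'baaacabaca'
Scanning left to right for 'a' then checking next char:
  Match 1: 'a' (a not followed by b)
  Match 2: 'a' (a not followed by b)
  Match 3: 'a' (a not followed by b)
  Match 4: 'ab' (a followed by b)
  Match 5: 'a' (a not followed by b)
  Match 6: 'a' (a not followed by b)
Total matches: 6

6


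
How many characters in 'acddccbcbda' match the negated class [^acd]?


Negated class [^acd] matches any char NOT in {a, c, d}
Scanning 'acddccbcbda':
  pos 0: 'a' -> no (excluded)
  pos 1: 'c' -> no (excluded)
  pos 2: 'd' -> no (excluded)
  pos 3: 'd' -> no (excluded)
  pos 4: 'c' -> no (excluded)
  pos 5: 'c' -> no (excluded)
  pos 6: 'b' -> MATCH
  pos 7: 'c' -> no (excluded)
  pos 8: 'b' -> MATCH
  pos 9: 'd' -> no (excluded)
  pos 10: 'a' -> no (excluded)
Total matches: 2

2


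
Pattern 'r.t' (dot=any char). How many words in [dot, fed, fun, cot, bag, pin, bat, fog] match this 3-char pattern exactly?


Pattern 'r.t' means: starts with 'r', any single char, ends with 't'.
Checking each word (must be exactly 3 chars):
  'dot' (len=3): no
  'fed' (len=3): no
  'fun' (len=3): no
  'cot' (len=3): no
  'bag' (len=3): no
  'pin' (len=3): no
  'bat' (len=3): no
  'fog' (len=3): no
Matching words: []
Total: 0

0


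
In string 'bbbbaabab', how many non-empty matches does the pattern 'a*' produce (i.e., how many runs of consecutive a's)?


Pattern 'a*' matches zero or more a's. We want non-empty runs of consecutive a's.
String: 'bbbbaabab'
Walking through the string to find runs of a's:
  Run 1: positions 4-5 -> 'aa'
  Run 2: positions 7-7 -> 'a'
Non-empty runs found: ['aa', 'a']
Count: 2

2


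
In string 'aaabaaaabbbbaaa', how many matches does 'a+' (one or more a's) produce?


Pattern 'a+' matches one or more consecutive a's.
String: 'aaabaaaabbbbaaa'
Scanning for runs of a:
  Match 1: 'aaa' (length 3)
  Match 2: 'aaaa' (length 4)
  Match 3: 'aaa' (length 3)
Total matches: 3

3


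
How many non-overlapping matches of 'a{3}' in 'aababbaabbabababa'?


Pattern 'a{3}' matches exactly 3 consecutive a's (greedy, non-overlapping).
String: 'aababbaabbabababa'
Scanning for runs of a's:
  Run at pos 0: 'aa' (length 2) -> 0 match(es)
  Run at pos 3: 'a' (length 1) -> 0 match(es)
  Run at pos 6: 'aa' (length 2) -> 0 match(es)
  Run at pos 10: 'a' (length 1) -> 0 match(es)
  Run at pos 12: 'a' (length 1) -> 0 match(es)
  Run at pos 14: 'a' (length 1) -> 0 match(es)
  Run at pos 16: 'a' (length 1) -> 0 match(es)
Matches found: []
Total: 0

0


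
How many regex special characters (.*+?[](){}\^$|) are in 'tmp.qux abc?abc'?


Regex special characters are: . * + ? [ ] ( ) { } \ ^ $ |
Scanning 'tmp.qux abc?abc':
  pos 3: '.' -> SPECIAL
  pos 11: '?' -> SPECIAL
Special chars found: ['.', '?']
Total: 2

2


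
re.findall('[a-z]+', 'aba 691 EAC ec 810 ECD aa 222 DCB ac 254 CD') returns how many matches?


Pattern '[a-z]+' finds one or more lowercase letters.
Text: 'aba 691 EAC ec 810 ECD aa 222 DCB ac 254 CD'
Scanning for matches:
  Match 1: 'aba'
  Match 2: 'ec'
  Match 3: 'aa'
  Match 4: 'ac'
Total matches: 4

4


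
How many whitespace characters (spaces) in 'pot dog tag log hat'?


\s matches whitespace characters (spaces, tabs, etc.).
Text: 'pot dog tag log hat'
This text has 5 words separated by spaces.
Number of spaces = number of words - 1 = 5 - 1 = 4

4


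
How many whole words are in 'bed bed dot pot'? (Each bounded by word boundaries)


Word boundaries (\b) mark the start/end of each word.
Text: 'bed bed dot pot'
Splitting by whitespace:
  Word 1: 'bed'
  Word 2: 'bed'
  Word 3: 'dot'
  Word 4: 'pot'
Total whole words: 4

4


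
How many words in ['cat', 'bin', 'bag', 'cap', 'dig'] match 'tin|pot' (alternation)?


Alternation 'tin|pot' matches either 'tin' or 'pot'.
Checking each word:
  'cat' -> no
  'bin' -> no
  'bag' -> no
  'cap' -> no
  'dig' -> no
Matches: []
Count: 0

0


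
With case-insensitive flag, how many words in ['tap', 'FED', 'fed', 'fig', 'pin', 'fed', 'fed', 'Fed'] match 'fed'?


Case-insensitive matching: compare each word's lowercase form to 'fed'.
  'tap' -> lower='tap' -> no
  'FED' -> lower='fed' -> MATCH
  'fed' -> lower='fed' -> MATCH
  'fig' -> lower='fig' -> no
  'pin' -> lower='pin' -> no
  'fed' -> lower='fed' -> MATCH
  'fed' -> lower='fed' -> MATCH
  'Fed' -> lower='fed' -> MATCH
Matches: ['FED', 'fed', 'fed', 'fed', 'Fed']
Count: 5

5


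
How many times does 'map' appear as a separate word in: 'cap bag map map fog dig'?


Scanning each word for exact match 'map':
  Word 1: 'cap' -> no
  Word 2: 'bag' -> no
  Word 3: 'map' -> MATCH
  Word 4: 'map' -> MATCH
  Word 5: 'fog' -> no
  Word 6: 'dig' -> no
Total matches: 2

2


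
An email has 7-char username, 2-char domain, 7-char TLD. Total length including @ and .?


An email address has format: username@domain.tld
Username length: 7
'@' character: 1
Domain length: 2
'.' character: 1
TLD length: 7
Total = 7 + 1 + 2 + 1 + 7 = 18

18


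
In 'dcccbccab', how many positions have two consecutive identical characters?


Looking for consecutive identical characters in 'dcccbccab':
  pos 0-1: 'd' vs 'c' -> different
  pos 1-2: 'c' vs 'c' -> MATCH ('cc')
  pos 2-3: 'c' vs 'c' -> MATCH ('cc')
  pos 3-4: 'c' vs 'b' -> different
  pos 4-5: 'b' vs 'c' -> different
  pos 5-6: 'c' vs 'c' -> MATCH ('cc')
  pos 6-7: 'c' vs 'a' -> different
  pos 7-8: 'a' vs 'b' -> different
Consecutive identical pairs: ['cc', 'cc', 'cc']
Count: 3

3


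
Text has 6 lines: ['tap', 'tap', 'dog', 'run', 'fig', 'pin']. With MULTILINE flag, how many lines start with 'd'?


With MULTILINE flag, ^ matches the start of each line.
Lines: ['tap', 'tap', 'dog', 'run', 'fig', 'pin']
Checking which lines start with 'd':
  Line 1: 'tap' -> no
  Line 2: 'tap' -> no
  Line 3: 'dog' -> MATCH
  Line 4: 'run' -> no
  Line 5: 'fig' -> no
  Line 6: 'pin' -> no
Matching lines: ['dog']
Count: 1

1


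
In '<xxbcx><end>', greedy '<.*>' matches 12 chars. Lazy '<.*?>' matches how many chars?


Greedy '<.*>' tries to match as MUCH as possible.
Lazy '<.*?>' tries to match as LITTLE as possible.

String: '<xxbcx><end>'
Greedy '<.*>' starts at first '<' and extends to the LAST '>': '<xxbcx><end>' (12 chars)
Lazy '<.*?>' starts at first '<' and stops at the FIRST '>': '<xxbcx>' (7 chars)

7


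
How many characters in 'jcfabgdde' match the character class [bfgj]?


Character class [bfgj] matches any of: {b, f, g, j}
Scanning string 'jcfabgdde' character by character:
  pos 0: 'j' -> MATCH
  pos 1: 'c' -> no
  pos 2: 'f' -> MATCH
  pos 3: 'a' -> no
  pos 4: 'b' -> MATCH
  pos 5: 'g' -> MATCH
  pos 6: 'd' -> no
  pos 7: 'd' -> no
  pos 8: 'e' -> no
Total matches: 4

4


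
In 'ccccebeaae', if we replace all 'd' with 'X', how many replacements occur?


re.sub('d', 'X', text) replaces every occurrence of 'd' with 'X'.
Text: 'ccccebeaae'
Scanning for 'd':
Total replacements: 0

0


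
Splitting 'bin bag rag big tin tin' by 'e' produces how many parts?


Splitting by 'e' breaks the string at each occurrence of the separator.
Text: 'bin bag rag big tin tin'
Parts after split:
  Part 1: 'bin bag rag big tin tin'
Total parts: 1

1


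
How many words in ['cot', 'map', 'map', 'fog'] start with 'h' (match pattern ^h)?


Pattern ^h anchors to start of word. Check which words begin with 'h':
  'cot' -> no
  'map' -> no
  'map' -> no
  'fog' -> no
Matching words: []
Count: 0

0


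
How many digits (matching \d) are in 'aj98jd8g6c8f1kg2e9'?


\d matches any digit 0-9.
Scanning 'aj98jd8g6c8f1kg2e9':
  pos 2: '9' -> DIGIT
  pos 3: '8' -> DIGIT
  pos 6: '8' -> DIGIT
  pos 8: '6' -> DIGIT
  pos 10: '8' -> DIGIT
  pos 12: '1' -> DIGIT
  pos 15: '2' -> DIGIT
  pos 17: '9' -> DIGIT
Digits found: ['9', '8', '8', '6', '8', '1', '2', '9']
Total: 8

8


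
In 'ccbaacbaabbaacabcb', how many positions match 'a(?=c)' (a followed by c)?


Lookahead 'a(?=c)' matches 'a' only when followed by 'c'.
String: 'ccbaacbaabbaacabcb'
Checking each position where char is 'a':
  pos 3: 'a' -> no (next='a')
  pos 4: 'a' -> MATCH (next='c')
  pos 7: 'a' -> no (next='a')
  pos 8: 'a' -> no (next='b')
  pos 11: 'a' -> no (next='a')
  pos 12: 'a' -> MATCH (next='c')
  pos 14: 'a' -> no (next='b')
Matching positions: [4, 12]
Count: 2

2


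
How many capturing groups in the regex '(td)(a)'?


To count capturing groups, count each '(' that starts a group.
Pattern: '(td)(a)'
Walking through the pattern:
  Position 0: '(' -> group #1
  Position 4: '(' -> group #2
Total capturing groups: 2

2


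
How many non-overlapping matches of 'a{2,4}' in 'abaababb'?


Pattern 'a{2,4}' matches between 2 and 4 consecutive a's (greedy).
String: 'abaababb'
Finding runs of a's and applying greedy matching:
  Run at pos 0: 'a' (length 1)
  Run at pos 2: 'aa' (length 2)
  Run at pos 5: 'a' (length 1)
Matches: ['aa']
Count: 1

1


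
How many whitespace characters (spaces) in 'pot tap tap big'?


\s matches whitespace characters (spaces, tabs, etc.).
Text: 'pot tap tap big'
This text has 4 words separated by spaces.
Number of spaces = number of words - 1 = 4 - 1 = 3

3


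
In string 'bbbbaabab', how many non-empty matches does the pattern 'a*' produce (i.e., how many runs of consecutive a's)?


Pattern 'a*' matches zero or more a's. We want non-empty runs of consecutive a's.
String: 'bbbbaabab'
Walking through the string to find runs of a's:
  Run 1: positions 4-5 -> 'aa'
  Run 2: positions 7-7 -> 'a'
Non-empty runs found: ['aa', 'a']
Count: 2

2


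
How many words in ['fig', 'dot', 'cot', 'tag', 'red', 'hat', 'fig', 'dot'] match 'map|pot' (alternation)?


Alternation 'map|pot' matches either 'map' or 'pot'.
Checking each word:
  'fig' -> no
  'dot' -> no
  'cot' -> no
  'tag' -> no
  'red' -> no
  'hat' -> no
  'fig' -> no
  'dot' -> no
Matches: []
Count: 0

0


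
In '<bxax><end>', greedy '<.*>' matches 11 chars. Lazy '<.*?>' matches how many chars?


Greedy '<.*>' tries to match as MUCH as possible.
Lazy '<.*?>' tries to match as LITTLE as possible.

String: '<bxax><end>'
Greedy '<.*>' starts at first '<' and extends to the LAST '>': '<bxax><end>' (11 chars)
Lazy '<.*?>' starts at first '<' and stops at the FIRST '>': '<bxax>' (6 chars)

6


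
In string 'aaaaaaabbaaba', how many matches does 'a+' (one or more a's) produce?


Pattern 'a+' matches one or more consecutive a's.
String: 'aaaaaaabbaaba'
Scanning for runs of a:
  Match 1: 'aaaaaaa' (length 7)
  Match 2: 'aa' (length 2)
  Match 3: 'a' (length 1)
Total matches: 3

3


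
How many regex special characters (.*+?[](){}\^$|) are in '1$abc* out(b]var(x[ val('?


Regex special characters are: . * + ? [ ] ( ) { } \ ^ $ |
Scanning '1$abc* out(b]var(x[ val(':
  pos 1: '$' -> SPECIAL
  pos 5: '*' -> SPECIAL
  pos 10: '(' -> SPECIAL
  pos 12: ']' -> SPECIAL
  pos 16: '(' -> SPECIAL
  pos 18: '[' -> SPECIAL
  pos 23: '(' -> SPECIAL
Special chars found: ['$', '*', '(', ']', '(', '[', '(']
Total: 7

7


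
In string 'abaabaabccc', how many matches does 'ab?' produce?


Pattern 'ab?' matches 'a' optionally followed by 'b'.
String: 'abaabaabccc'
Scanning left to right for 'a' then checking next char:
  Match 1: 'ab' (a followed by b)
  Match 2: 'a' (a not followed by b)
  Match 3: 'ab' (a followed by b)
  Match 4: 'a' (a not followed by b)
  Match 5: 'ab' (a followed by b)
Total matches: 5

5


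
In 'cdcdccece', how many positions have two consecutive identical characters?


Looking for consecutive identical characters in 'cdcdccece':
  pos 0-1: 'c' vs 'd' -> different
  pos 1-2: 'd' vs 'c' -> different
  pos 2-3: 'c' vs 'd' -> different
  pos 3-4: 'd' vs 'c' -> different
  pos 4-5: 'c' vs 'c' -> MATCH ('cc')
  pos 5-6: 'c' vs 'e' -> different
  pos 6-7: 'e' vs 'c' -> different
  pos 7-8: 'c' vs 'e' -> different
Consecutive identical pairs: ['cc']
Count: 1

1


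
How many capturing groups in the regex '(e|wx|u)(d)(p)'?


To count capturing groups, count each '(' that starts a group.
Pattern: '(e|wx|u)(d)(p)'
Walking through the pattern:
  Position 0: '(' -> group #1
  Position 8: '(' -> group #2
  Position 11: '(' -> group #3
Total capturing groups: 3

3


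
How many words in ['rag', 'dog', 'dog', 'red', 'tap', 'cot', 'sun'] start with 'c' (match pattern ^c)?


Pattern ^c anchors to start of word. Check which words begin with 'c':
  'rag' -> no
  'dog' -> no
  'dog' -> no
  'red' -> no
  'tap' -> no
  'cot' -> MATCH (starts with 'c')
  'sun' -> no
Matching words: ['cot']
Count: 1

1


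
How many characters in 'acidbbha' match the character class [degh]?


Character class [degh] matches any of: {d, e, g, h}
Scanning string 'acidbbha' character by character:
  pos 0: 'a' -> no
  pos 1: 'c' -> no
  pos 2: 'i' -> no
  pos 3: 'd' -> MATCH
  pos 4: 'b' -> no
  pos 5: 'b' -> no
  pos 6: 'h' -> MATCH
  pos 7: 'a' -> no
Total matches: 2

2


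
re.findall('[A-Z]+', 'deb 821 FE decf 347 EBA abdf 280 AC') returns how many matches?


Pattern '[A-Z]+' finds one or more uppercase letters.
Text: 'deb 821 FE decf 347 EBA abdf 280 AC'
Scanning for matches:
  Match 1: 'FE'
  Match 2: 'EBA'
  Match 3: 'AC'
Total matches: 3

3


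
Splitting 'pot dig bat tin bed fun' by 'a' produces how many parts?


Splitting by 'a' breaks the string at each occurrence of the separator.
Text: 'pot dig bat tin bed fun'
Parts after split:
  Part 1: 'pot dig b'
  Part 2: 't tin bed fun'
Total parts: 2

2


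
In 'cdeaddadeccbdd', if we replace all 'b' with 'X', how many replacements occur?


re.sub('b', 'X', text) replaces every occurrence of 'b' with 'X'.
Text: 'cdeaddadeccbdd'
Scanning for 'b':
  pos 11: 'b' -> replacement #1
Total replacements: 1

1


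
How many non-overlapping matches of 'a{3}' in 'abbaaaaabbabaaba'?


Pattern 'a{3}' matches exactly 3 consecutive a's (greedy, non-overlapping).
String: 'abbaaaaabbabaaba'
Scanning for runs of a's:
  Run at pos 0: 'a' (length 1) -> 0 match(es)
  Run at pos 3: 'aaaaa' (length 5) -> 1 match(es)
  Run at pos 10: 'a' (length 1) -> 0 match(es)
  Run at pos 12: 'aa' (length 2) -> 0 match(es)
  Run at pos 15: 'a' (length 1) -> 0 match(es)
Matches found: ['aaa']
Total: 1

1


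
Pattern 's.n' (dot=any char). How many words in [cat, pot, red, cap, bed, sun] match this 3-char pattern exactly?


Pattern 's.n' means: starts with 's', any single char, ends with 'n'.
Checking each word (must be exactly 3 chars):
  'cat' (len=3): no
  'pot' (len=3): no
  'red' (len=3): no
  'cap' (len=3): no
  'bed' (len=3): no
  'sun' (len=3): MATCH
Matching words: ['sun']
Total: 1

1


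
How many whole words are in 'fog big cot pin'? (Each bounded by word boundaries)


Word boundaries (\b) mark the start/end of each word.
Text: 'fog big cot pin'
Splitting by whitespace:
  Word 1: 'fog'
  Word 2: 'big'
  Word 3: 'cot'
  Word 4: 'pin'
Total whole words: 4

4


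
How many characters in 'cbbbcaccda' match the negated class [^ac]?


Negated class [^ac] matches any char NOT in {a, c}
Scanning 'cbbbcaccda':
  pos 0: 'c' -> no (excluded)
  pos 1: 'b' -> MATCH
  pos 2: 'b' -> MATCH
  pos 3: 'b' -> MATCH
  pos 4: 'c' -> no (excluded)
  pos 5: 'a' -> no (excluded)
  pos 6: 'c' -> no (excluded)
  pos 7: 'c' -> no (excluded)
  pos 8: 'd' -> MATCH
  pos 9: 'a' -> no (excluded)
Total matches: 4

4


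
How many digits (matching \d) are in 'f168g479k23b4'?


\d matches any digit 0-9.
Scanning 'f168g479k23b4':
  pos 1: '1' -> DIGIT
  pos 2: '6' -> DIGIT
  pos 3: '8' -> DIGIT
  pos 5: '4' -> DIGIT
  pos 6: '7' -> DIGIT
  pos 7: '9' -> DIGIT
  pos 9: '2' -> DIGIT
  pos 10: '3' -> DIGIT
  pos 12: '4' -> DIGIT
Digits found: ['1', '6', '8', '4', '7', '9', '2', '3', '4']
Total: 9

9


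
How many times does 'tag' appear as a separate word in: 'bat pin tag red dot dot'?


Scanning each word for exact match 'tag':
  Word 1: 'bat' -> no
  Word 2: 'pin' -> no
  Word 3: 'tag' -> MATCH
  Word 4: 'red' -> no
  Word 5: 'dot' -> no
  Word 6: 'dot' -> no
Total matches: 1

1


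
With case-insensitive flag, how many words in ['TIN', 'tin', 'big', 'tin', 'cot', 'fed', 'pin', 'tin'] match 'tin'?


Case-insensitive matching: compare each word's lowercase form to 'tin'.
  'TIN' -> lower='tin' -> MATCH
  'tin' -> lower='tin' -> MATCH
  'big' -> lower='big' -> no
  'tin' -> lower='tin' -> MATCH
  'cot' -> lower='cot' -> no
  'fed' -> lower='fed' -> no
  'pin' -> lower='pin' -> no
  'tin' -> lower='tin' -> MATCH
Matches: ['TIN', 'tin', 'tin', 'tin']
Count: 4

4


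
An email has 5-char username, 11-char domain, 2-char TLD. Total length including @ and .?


An email address has format: username@domain.tld
Username length: 5
'@' character: 1
Domain length: 11
'.' character: 1
TLD length: 2
Total = 5 + 1 + 11 + 1 + 2 = 20

20


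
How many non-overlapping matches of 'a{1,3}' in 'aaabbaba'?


Pattern 'a{1,3}' matches between 1 and 3 consecutive a's (greedy).
String: 'aaabbaba'
Finding runs of a's and applying greedy matching:
  Run at pos 0: 'aaa' (length 3)
  Run at pos 5: 'a' (length 1)
  Run at pos 7: 'a' (length 1)
Matches: ['aaa', 'a', 'a']
Count: 3

3


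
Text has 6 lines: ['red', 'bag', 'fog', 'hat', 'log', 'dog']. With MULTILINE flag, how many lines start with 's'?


With MULTILINE flag, ^ matches the start of each line.
Lines: ['red', 'bag', 'fog', 'hat', 'log', 'dog']
Checking which lines start with 's':
  Line 1: 'red' -> no
  Line 2: 'bag' -> no
  Line 3: 'fog' -> no
  Line 4: 'hat' -> no
  Line 5: 'log' -> no
  Line 6: 'dog' -> no
Matching lines: []
Count: 0

0


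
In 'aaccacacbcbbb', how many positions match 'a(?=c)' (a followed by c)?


Lookahead 'a(?=c)' matches 'a' only when followed by 'c'.
String: 'aaccacacbcbbb'
Checking each position where char is 'a':
  pos 0: 'a' -> no (next='a')
  pos 1: 'a' -> MATCH (next='c')
  pos 4: 'a' -> MATCH (next='c')
  pos 6: 'a' -> MATCH (next='c')
Matching positions: [1, 4, 6]
Count: 3

3


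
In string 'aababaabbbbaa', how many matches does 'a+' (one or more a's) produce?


Pattern 'a+' matches one or more consecutive a's.
String: 'aababaabbbbaa'
Scanning for runs of a:
  Match 1: 'aa' (length 2)
  Match 2: 'a' (length 1)
  Match 3: 'aa' (length 2)
  Match 4: 'aa' (length 2)
Total matches: 4

4


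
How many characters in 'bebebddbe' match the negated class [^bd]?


Negated class [^bd] matches any char NOT in {b, d}
Scanning 'bebebddbe':
  pos 0: 'b' -> no (excluded)
  pos 1: 'e' -> MATCH
  pos 2: 'b' -> no (excluded)
  pos 3: 'e' -> MATCH
  pos 4: 'b' -> no (excluded)
  pos 5: 'd' -> no (excluded)
  pos 6: 'd' -> no (excluded)
  pos 7: 'b' -> no (excluded)
  pos 8: 'e' -> MATCH
Total matches: 3

3


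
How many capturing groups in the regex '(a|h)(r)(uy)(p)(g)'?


To count capturing groups, count each '(' that starts a group.
Pattern: '(a|h)(r)(uy)(p)(g)'
Walking through the pattern:
  Position 0: '(' -> group #1
  Position 5: '(' -> group #2
  Position 8: '(' -> group #3
  Position 12: '(' -> group #4
  Position 15: '(' -> group #5
Total capturing groups: 5

5


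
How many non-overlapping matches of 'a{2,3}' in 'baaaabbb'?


Pattern 'a{2,3}' matches between 2 and 3 consecutive a's (greedy).
String: 'baaaabbb'
Finding runs of a's and applying greedy matching:
  Run at pos 1: 'aaaa' (length 4)
Matches: ['aaa']
Count: 1

1


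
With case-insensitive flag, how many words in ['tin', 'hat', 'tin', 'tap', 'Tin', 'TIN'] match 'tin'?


Case-insensitive matching: compare each word's lowercase form to 'tin'.
  'tin' -> lower='tin' -> MATCH
  'hat' -> lower='hat' -> no
  'tin' -> lower='tin' -> MATCH
  'tap' -> lower='tap' -> no
  'Tin' -> lower='tin' -> MATCH
  'TIN' -> lower='tin' -> MATCH
Matches: ['tin', 'tin', 'Tin', 'TIN']
Count: 4

4


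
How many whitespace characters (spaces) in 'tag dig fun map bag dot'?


\s matches whitespace characters (spaces, tabs, etc.).
Text: 'tag dig fun map bag dot'
This text has 6 words separated by spaces.
Number of spaces = number of words - 1 = 6 - 1 = 5

5


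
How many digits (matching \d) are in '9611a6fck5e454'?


\d matches any digit 0-9.
Scanning '9611a6fck5e454':
  pos 0: '9' -> DIGIT
  pos 1: '6' -> DIGIT
  pos 2: '1' -> DIGIT
  pos 3: '1' -> DIGIT
  pos 5: '6' -> DIGIT
  pos 9: '5' -> DIGIT
  pos 11: '4' -> DIGIT
  pos 12: '5' -> DIGIT
  pos 13: '4' -> DIGIT
Digits found: ['9', '6', '1', '1', '6', '5', '4', '5', '4']
Total: 9

9


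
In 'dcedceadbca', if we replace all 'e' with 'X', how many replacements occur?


re.sub('e', 'X', text) replaces every occurrence of 'e' with 'X'.
Text: 'dcedceadbca'
Scanning for 'e':
  pos 2: 'e' -> replacement #1
  pos 5: 'e' -> replacement #2
Total replacements: 2

2


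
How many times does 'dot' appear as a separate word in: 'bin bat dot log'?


Scanning each word for exact match 'dot':
  Word 1: 'bin' -> no
  Word 2: 'bat' -> no
  Word 3: 'dot' -> MATCH
  Word 4: 'log' -> no
Total matches: 1

1


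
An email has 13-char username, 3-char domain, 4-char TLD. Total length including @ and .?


An email address has format: username@domain.tld
Username length: 13
'@' character: 1
Domain length: 3
'.' character: 1
TLD length: 4
Total = 13 + 1 + 3 + 1 + 4 = 22

22


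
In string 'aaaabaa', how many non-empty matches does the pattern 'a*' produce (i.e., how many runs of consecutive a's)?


Pattern 'a*' matches zero or more a's. We want non-empty runs of consecutive a's.
String: 'aaaabaa'
Walking through the string to find runs of a's:
  Run 1: positions 0-3 -> 'aaaa'
  Run 2: positions 5-6 -> 'aa'
Non-empty runs found: ['aaaa', 'aa']
Count: 2

2


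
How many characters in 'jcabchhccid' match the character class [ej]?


Character class [ej] matches any of: {e, j}
Scanning string 'jcabchhccid' character by character:
  pos 0: 'j' -> MATCH
  pos 1: 'c' -> no
  pos 2: 'a' -> no
  pos 3: 'b' -> no
  pos 4: 'c' -> no
  pos 5: 'h' -> no
  pos 6: 'h' -> no
  pos 7: 'c' -> no
  pos 8: 'c' -> no
  pos 9: 'i' -> no
  pos 10: 'd' -> no
Total matches: 1

1


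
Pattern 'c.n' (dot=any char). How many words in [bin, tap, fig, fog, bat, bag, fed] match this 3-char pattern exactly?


Pattern 'c.n' means: starts with 'c', any single char, ends with 'n'.
Checking each word (must be exactly 3 chars):
  'bin' (len=3): no
  'tap' (len=3): no
  'fig' (len=3): no
  'fog' (len=3): no
  'bat' (len=3): no
  'bag' (len=3): no
  'fed' (len=3): no
Matching words: []
Total: 0

0


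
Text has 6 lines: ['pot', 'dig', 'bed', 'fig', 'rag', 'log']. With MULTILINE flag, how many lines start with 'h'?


With MULTILINE flag, ^ matches the start of each line.
Lines: ['pot', 'dig', 'bed', 'fig', 'rag', 'log']
Checking which lines start with 'h':
  Line 1: 'pot' -> no
  Line 2: 'dig' -> no
  Line 3: 'bed' -> no
  Line 4: 'fig' -> no
  Line 5: 'rag' -> no
  Line 6: 'log' -> no
Matching lines: []
Count: 0

0


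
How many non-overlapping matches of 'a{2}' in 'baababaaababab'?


Pattern 'a{2}' matches exactly 2 consecutive a's (greedy, non-overlapping).
String: 'baababaaababab'
Scanning for runs of a's:
  Run at pos 1: 'aa' (length 2) -> 1 match(es)
  Run at pos 4: 'a' (length 1) -> 0 match(es)
  Run at pos 6: 'aaa' (length 3) -> 1 match(es)
  Run at pos 10: 'a' (length 1) -> 0 match(es)
  Run at pos 12: 'a' (length 1) -> 0 match(es)
Matches found: ['aa', 'aa']
Total: 2

2


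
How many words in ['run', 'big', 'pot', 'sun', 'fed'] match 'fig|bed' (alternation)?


Alternation 'fig|bed' matches either 'fig' or 'bed'.
Checking each word:
  'run' -> no
  'big' -> no
  'pot' -> no
  'sun' -> no
  'fed' -> no
Matches: []
Count: 0

0


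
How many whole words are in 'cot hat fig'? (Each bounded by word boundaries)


Word boundaries (\b) mark the start/end of each word.
Text: 'cot hat fig'
Splitting by whitespace:
  Word 1: 'cot'
  Word 2: 'hat'
  Word 3: 'fig'
Total whole words: 3

3


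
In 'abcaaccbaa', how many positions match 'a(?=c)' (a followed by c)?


Lookahead 'a(?=c)' matches 'a' only when followed by 'c'.
String: 'abcaaccbaa'
Checking each position where char is 'a':
  pos 0: 'a' -> no (next='b')
  pos 3: 'a' -> no (next='a')
  pos 4: 'a' -> MATCH (next='c')
  pos 8: 'a' -> no (next='a')
Matching positions: [4]
Count: 1

1


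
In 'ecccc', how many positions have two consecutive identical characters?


Looking for consecutive identical characters in 'ecccc':
  pos 0-1: 'e' vs 'c' -> different
  pos 1-2: 'c' vs 'c' -> MATCH ('cc')
  pos 2-3: 'c' vs 'c' -> MATCH ('cc')
  pos 3-4: 'c' vs 'c' -> MATCH ('cc')
Consecutive identical pairs: ['cc', 'cc', 'cc']
Count: 3

3


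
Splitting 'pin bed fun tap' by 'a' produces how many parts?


Splitting by 'a' breaks the string at each occurrence of the separator.
Text: 'pin bed fun tap'
Parts after split:
  Part 1: 'pin bed fun t'
  Part 2: 'p'
Total parts: 2

2


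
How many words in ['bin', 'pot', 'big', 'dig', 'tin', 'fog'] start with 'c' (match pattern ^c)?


Pattern ^c anchors to start of word. Check which words begin with 'c':
  'bin' -> no
  'pot' -> no
  'big' -> no
  'dig' -> no
  'tin' -> no
  'fog' -> no
Matching words: []
Count: 0

0


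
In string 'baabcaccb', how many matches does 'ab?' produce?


Pattern 'ab?' matches 'a' optionally followed by 'b'.
String: 'baabcaccb'
Scanning left to right for 'a' then checking next char:
  Match 1: 'a' (a not followed by b)
  Match 2: 'ab' (a followed by b)
  Match 3: 'a' (a not followed by b)
Total matches: 3

3


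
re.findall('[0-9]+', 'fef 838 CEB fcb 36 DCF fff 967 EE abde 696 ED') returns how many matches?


Pattern '[0-9]+' finds one or more digits.
Text: 'fef 838 CEB fcb 36 DCF fff 967 EE abde 696 ED'
Scanning for matches:
  Match 1: '838'
  Match 2: '36'
  Match 3: '967'
  Match 4: '696'
Total matches: 4

4


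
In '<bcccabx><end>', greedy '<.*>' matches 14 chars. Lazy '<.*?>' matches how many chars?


Greedy '<.*>' tries to match as MUCH as possible.
Lazy '<.*?>' tries to match as LITTLE as possible.

String: '<bcccabx><end>'
Greedy '<.*>' starts at first '<' and extends to the LAST '>': '<bcccabx><end>' (14 chars)
Lazy '<.*?>' starts at first '<' and stops at the FIRST '>': '<bcccabx>' (9 chars)

9


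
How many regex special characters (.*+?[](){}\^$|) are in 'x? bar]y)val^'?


Regex special characters are: . * + ? [ ] ( ) { } \ ^ $ |
Scanning 'x? bar]y)val^':
  pos 1: '?' -> SPECIAL
  pos 6: ']' -> SPECIAL
  pos 8: ')' -> SPECIAL
  pos 12: '^' -> SPECIAL
Special chars found: ['?', ']', ')', '^']
Total: 4

4


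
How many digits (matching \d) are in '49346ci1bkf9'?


\d matches any digit 0-9.
Scanning '49346ci1bkf9':
  pos 0: '4' -> DIGIT
  pos 1: '9' -> DIGIT
  pos 2: '3' -> DIGIT
  pos 3: '4' -> DIGIT
  pos 4: '6' -> DIGIT
  pos 7: '1' -> DIGIT
  pos 11: '9' -> DIGIT
Digits found: ['4', '9', '3', '4', '6', '1', '9']
Total: 7

7


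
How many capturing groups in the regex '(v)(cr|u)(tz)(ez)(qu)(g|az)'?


To count capturing groups, count each '(' that starts a group.
Pattern: '(v)(cr|u)(tz)(ez)(qu)(g|az)'
Walking through the pattern:
  Position 0: '(' -> group #1
  Position 3: '(' -> group #2
  Position 9: '(' -> group #3
  Position 13: '(' -> group #4
  Position 17: '(' -> group #5
  Position 21: '(' -> group #6
Total capturing groups: 6

6


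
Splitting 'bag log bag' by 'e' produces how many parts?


Splitting by 'e' breaks the string at each occurrence of the separator.
Text: 'bag log bag'
Parts after split:
  Part 1: 'bag log bag'
Total parts: 1

1


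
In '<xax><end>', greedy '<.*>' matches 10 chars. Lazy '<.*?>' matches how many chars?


Greedy '<.*>' tries to match as MUCH as possible.
Lazy '<.*?>' tries to match as LITTLE as possible.

String: '<xax><end>'
Greedy '<.*>' starts at first '<' and extends to the LAST '>': '<xax><end>' (10 chars)
Lazy '<.*?>' starts at first '<' and stops at the FIRST '>': '<xax>' (5 chars)

5


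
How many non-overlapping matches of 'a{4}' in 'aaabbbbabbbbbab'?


Pattern 'a{4}' matches exactly 4 consecutive a's (greedy, non-overlapping).
String: 'aaabbbbabbbbbab'
Scanning for runs of a's:
  Run at pos 0: 'aaa' (length 3) -> 0 match(es)
  Run at pos 7: 'a' (length 1) -> 0 match(es)
  Run at pos 13: 'a' (length 1) -> 0 match(es)
Matches found: []
Total: 0

0


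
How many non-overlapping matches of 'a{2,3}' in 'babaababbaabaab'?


Pattern 'a{2,3}' matches between 2 and 3 consecutive a's (greedy).
String: 'babaababbaabaab'
Finding runs of a's and applying greedy matching:
  Run at pos 1: 'a' (length 1)
  Run at pos 3: 'aa' (length 2)
  Run at pos 6: 'a' (length 1)
  Run at pos 9: 'aa' (length 2)
  Run at pos 12: 'aa' (length 2)
Matches: ['aa', 'aa', 'aa']
Count: 3

3


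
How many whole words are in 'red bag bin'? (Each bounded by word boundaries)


Word boundaries (\b) mark the start/end of each word.
Text: 'red bag bin'
Splitting by whitespace:
  Word 1: 'red'
  Word 2: 'bag'
  Word 3: 'bin'
Total whole words: 3

3


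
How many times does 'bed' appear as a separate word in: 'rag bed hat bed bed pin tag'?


Scanning each word for exact match 'bed':
  Word 1: 'rag' -> no
  Word 2: 'bed' -> MATCH
  Word 3: 'hat' -> no
  Word 4: 'bed' -> MATCH
  Word 5: 'bed' -> MATCH
  Word 6: 'pin' -> no
  Word 7: 'tag' -> no
Total matches: 3

3


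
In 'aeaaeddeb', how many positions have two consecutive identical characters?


Looking for consecutive identical characters in 'aeaaeddeb':
  pos 0-1: 'a' vs 'e' -> different
  pos 1-2: 'e' vs 'a' -> different
  pos 2-3: 'a' vs 'a' -> MATCH ('aa')
  pos 3-4: 'a' vs 'e' -> different
  pos 4-5: 'e' vs 'd' -> different
  pos 5-6: 'd' vs 'd' -> MATCH ('dd')
  pos 6-7: 'd' vs 'e' -> different
  pos 7-8: 'e' vs 'b' -> different
Consecutive identical pairs: ['aa', 'dd']
Count: 2

2


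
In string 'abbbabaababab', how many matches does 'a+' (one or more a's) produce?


Pattern 'a+' matches one or more consecutive a's.
String: 'abbbabaababab'
Scanning for runs of a:
  Match 1: 'a' (length 1)
  Match 2: 'a' (length 1)
  Match 3: 'aa' (length 2)
  Match 4: 'a' (length 1)
  Match 5: 'a' (length 1)
Total matches: 5

5


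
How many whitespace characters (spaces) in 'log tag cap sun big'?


\s matches whitespace characters (spaces, tabs, etc.).
Text: 'log tag cap sun big'
This text has 5 words separated by spaces.
Number of spaces = number of words - 1 = 5 - 1 = 4

4


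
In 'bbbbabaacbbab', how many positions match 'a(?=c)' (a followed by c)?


Lookahead 'a(?=c)' matches 'a' only when followed by 'c'.
String: 'bbbbabaacbbab'
Checking each position where char is 'a':
  pos 4: 'a' -> no (next='b')
  pos 6: 'a' -> no (next='a')
  pos 7: 'a' -> MATCH (next='c')
  pos 11: 'a' -> no (next='b')
Matching positions: [7]
Count: 1

1
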